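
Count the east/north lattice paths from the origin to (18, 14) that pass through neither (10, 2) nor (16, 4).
Number of paths = 462923778

Inclusion–exclusion. Total paths: C(32, 18) = 471435600. Through P₁: C(12, 10)·C(20, 8) = 8314020. Through P₂: C(20, 16)·C(12, 2) = 319770. Since P₁ is strictly southwest of P₂, a monotone path through both must visit P₁ then P₂; paths through both = C(12, 10)·C(8, 6)·C(12, 2) = 121968. Avoid both = 471435600 − 8314020 − 319770 + 121968 = 462923778.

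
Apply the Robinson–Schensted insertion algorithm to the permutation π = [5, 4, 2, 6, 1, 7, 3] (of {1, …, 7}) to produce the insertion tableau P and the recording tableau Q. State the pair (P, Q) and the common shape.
P = [1, 3, 7] / [2, 6] / [4] / [5];  Q = [1, 4, 6] / [2, 7] / [3] / [5];  common shape = (3, 2, 1, 1)

Row-insert the values π_1, π_2, … into P one at a time, bumping the leftmost entry strictly greater than the inserted value down to the next row. The recording tableau Q records, in position (i, j), the step at which that cell was added to P.
  Insert 5 (step 1): P = [5];  Q = [1]
  Insert 4 (step 2): P = [4] / [5];  Q = [1] / [2]
  Insert 2 (step 3): P = [2] / [4] / [5];  Q = [1] / [2] / [3]
  Insert 6 (step 4): P = [2, 6] / [4] / [5];  Q = [1, 4] / [2] / [3]
  Insert 1 (step 5): P = [1, 6] / [2] / [4] / [5];  Q = [1, 4] / [2] / [3] / [5]
  Insert 7 (step 6): P = [1, 6, 7] / [2] / [4] / [5];  Q = [1, 4, 6] / [2] / [3] / [5]
  Insert 3 (step 7): P = [1, 3, 7] / [2, 6] / [4] / [5];  Q = [1, 4, 6] / [2, 7] / [3] / [5]
Final shape: (3, 2, 1, 1).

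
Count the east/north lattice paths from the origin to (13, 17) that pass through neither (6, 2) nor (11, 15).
Number of paths = 70067082

Inclusion–exclusion. Total paths: C(30, 13) = 119759850. Through P₁: C(8, 6)·C(22, 7) = 4775232. Through P₂: C(26, 11)·C(4, 2) = 46356960. Since P₁ is strictly southwest of P₂, a monotone path through both must visit P₁ then P₂; paths through both = C(8, 6)·C(18, 5)·C(4, 2) = 1439424. Avoid both = 119759850 − 4775232 − 46356960 + 1439424 = 70067082.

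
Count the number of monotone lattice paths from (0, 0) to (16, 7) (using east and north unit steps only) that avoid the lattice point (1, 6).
Number of paths = 245045

Total paths from (0, 0) to (16, 7): C(23, 16) = 245157. Paths through (1, 6): (paths (0, 0) → (1, 6)) × (paths (1, 6) → (16, 7)) = C(7, 1) · C(16, 15) = 7 · 16 = 112. Avoidance count = 245157 − 112 = 245045.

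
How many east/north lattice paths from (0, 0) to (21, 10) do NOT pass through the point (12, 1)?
Number of paths = 43720105

Total paths from (0, 0) to (21, 10): C(31, 21) = 44352165. Paths through (12, 1): (paths (0, 0) → (12, 1)) × (paths (12, 1) → (21, 10)) = C(13, 12) · C(18, 9) = 13 · 48620 = 632060. Avoidance count = 44352165 − 632060 = 43720105.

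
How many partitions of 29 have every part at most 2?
p(29, parts ≤ 2) = 15

Use the recurrence p(n, m) = p(n, m−1) + p(n−m, m): either the largest part is < m (count p(n, m−1)) or the largest part is exactly m (remove one copy of m, count p(n−m, m)). With p(0, ·) = 1 this gives p(29, parts ≤ 2) = 15. (By conjugating Young diagrams, this also counts partitions of 29 into at most 2 parts.)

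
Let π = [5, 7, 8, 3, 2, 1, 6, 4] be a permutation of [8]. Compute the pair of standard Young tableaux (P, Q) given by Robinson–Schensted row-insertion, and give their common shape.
P = [1, 4, 8] / [2, 6] / [3, 7] / [5];  Q = [1, 2, 3] / [4, 7] / [5, 8] / [6];  common shape = (3, 2, 2, 1)

Row-insert the values π_1, π_2, … into P one at a time, bumping the leftmost entry strictly greater than the inserted value down to the next row. The recording tableau Q records, in position (i, j), the step at which that cell was added to P.
  Insert 5 (step 1): P = [5];  Q = [1]
  Insert 7 (step 2): P = [5, 7];  Q = [1, 2]
  Insert 8 (step 3): P = [5, 7, 8];  Q = [1, 2, 3]
  Insert 3 (step 4): P = [3, 7, 8] / [5];  Q = [1, 2, 3] / [4]
  Insert 2 (step 5): P = [2, 7, 8] / [3] / [5];  Q = [1, 2, 3] / [4] / [5]
  Insert 1 (step 6): P = [1, 7, 8] / [2] / [3] / [5];  Q = [1, 2, 3] / [4] / [5] / [6]
  Insert 6 (step 7): P = [1, 6, 8] / [2, 7] / [3] / [5];  Q = [1, 2, 3] / [4, 7] / [5] / [6]
  Insert 4 (step 8): P = [1, 4, 8] / [2, 6] / [3, 7] / [5];  Q = [1, 2, 3] / [4, 7] / [5, 8] / [6]
Final shape: (3, 2, 2, 1).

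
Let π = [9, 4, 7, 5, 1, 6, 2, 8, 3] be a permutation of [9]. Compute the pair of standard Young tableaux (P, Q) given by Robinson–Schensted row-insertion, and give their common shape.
P = [1, 2, 3, 8] / [4, 5, 6] / [7] / [9];  Q = [1, 3, 6, 8] / [2, 7, 9] / [4] / [5];  common shape = (4, 3, 1, 1)

Row-insert the values π_1, π_2, … into P one at a time, bumping the leftmost entry strictly greater than the inserted value down to the next row. The recording tableau Q records, in position (i, j), the step at which that cell was added to P.
  Insert 9 (step 1): P = [9];  Q = [1]
  Insert 4 (step 2): P = [4] / [9];  Q = [1] / [2]
  Insert 7 (step 3): P = [4, 7] / [9];  Q = [1, 3] / [2]
  Insert 5 (step 4): P = [4, 5] / [7] / [9];  Q = [1, 3] / [2] / [4]
  Insert 1 (step 5): P = [1, 5] / [4] / [7] / [9];  Q = [1, 3] / [2] / [4] / [5]
  Insert 6 (step 6): P = [1, 5, 6] / [4] / [7] / [9];  Q = [1, 3, 6] / [2] / [4] / [5]
  Insert 2 (step 7): P = [1, 2, 6] / [4, 5] / [7] / [9];  Q = [1, 3, 6] / [2, 7] / [4] / [5]
  Insert 8 (step 8): P = [1, 2, 6, 8] / [4, 5] / [7] / [9];  Q = [1, 3, 6, 8] / [2, 7] / [4] / [5]
  Insert 3 (step 9): P = [1, 2, 3, 8] / [4, 5, 6] / [7] / [9];  Q = [1, 3, 6, 8] / [2, 7, 9] / [4] / [5]
Final shape: (4, 3, 1, 1).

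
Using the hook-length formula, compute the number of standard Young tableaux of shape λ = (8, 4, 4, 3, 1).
# SYT of shape (8, 4, 4, 3, 1) = 83140200

Hook-length formula: f^λ = n! / Π hook(c), product over all cells c of the Young diagram. For λ = (8, 4, 4, 3, 1), n = 20 boxes. Hook lengths by row (left-to-right, top-to-bottom): [12, 10, 9, 7, 4, 3, 2, 1]; [7, 5, 4, 2]; [6, 4, 3, 1]; [4, 2, 1]; [1]. Product of hooks = 29262643200. So f^λ = 20! / 29262643200 = 2432902008176640000 / 29262643200 = 83140200.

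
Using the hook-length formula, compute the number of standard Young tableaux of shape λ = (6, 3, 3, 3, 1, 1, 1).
# SYT of shape (6, 3, 3, 3, 1, 1, 1) = 5469750

Hook-length formula: f^λ = n! / Π hook(c), product over all cells c of the Young diagram. For λ = (6, 3, 3, 3, 1, 1, 1), n = 18 boxes. Hook lengths by row (left-to-right, top-to-bottom): [12, 8, 7, 3, 2, 1]; [8, 4, 3]; [7, 3, 2]; [6, 2, 1]; [3]; [2]; [1]. Product of hooks = 1170505728. So f^λ = 18! / 1170505728 = 6402373705728000 / 1170505728 = 5469750.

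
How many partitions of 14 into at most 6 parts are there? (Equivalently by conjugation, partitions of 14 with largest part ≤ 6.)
p(14, parts ≤ 6) = 90

Partitions of 14 with all parts ≤ 6: 6+6+2, 6+6+1+1, 6+5+3, 6+5+2+1, 6+5+1+1+1, 6+4+4, 6+4+3+1, 6+4+2+2, 6+4+2+1+1, 6+4+1+1+1+1, 6+3+3+2, 6+3+3+1+1, 6+3+2+2+1, 6+3+2+1+1+1, 6+3+1+1+1+1+1, 6+2+2+2+2, 6+2+2+2+1+1, 6+2+2+1+1+1+1, 6+2+1+1+1+1+1+1, 6+1+1+1+1+1+1+1+1, 5+5+4, 5+5+3+1, 5+5+2+2, 5+5+2+1+1, 5+5+1+1+1+1, 5+4+4+1, 5+4+3+2, 5+4+3+1+1, 5+4+2+2+1, 5+4+2+1+1+1, … (90 total). Count = 90.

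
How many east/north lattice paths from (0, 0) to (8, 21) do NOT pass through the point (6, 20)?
Number of paths = 3601455

Total paths from (0, 0) to (8, 21): C(29, 8) = 4292145. Paths through (6, 20): (paths (0, 0) → (6, 20)) × (paths (6, 20) → (8, 21)) = C(26, 6) · C(3, 2) = 230230 · 3 = 690690. Avoidance count = 4292145 − 690690 = 3601455.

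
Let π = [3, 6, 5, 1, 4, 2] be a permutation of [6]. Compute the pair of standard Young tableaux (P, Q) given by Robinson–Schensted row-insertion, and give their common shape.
P = [1, 2] / [3, 4] / [5] / [6];  Q = [1, 2] / [3, 5] / [4] / [6];  common shape = (2, 2, 1, 1)

Row-insert the values π_1, π_2, … into P one at a time, bumping the leftmost entry strictly greater than the inserted value down to the next row. The recording tableau Q records, in position (i, j), the step at which that cell was added to P.
  Insert 3 (step 1): P = [3];  Q = [1]
  Insert 6 (step 2): P = [3, 6];  Q = [1, 2]
  Insert 5 (step 3): P = [3, 5] / [6];  Q = [1, 2] / [3]
  Insert 1 (step 4): P = [1, 5] / [3] / [6];  Q = [1, 2] / [3] / [4]
  Insert 4 (step 5): P = [1, 4] / [3, 5] / [6];  Q = [1, 2] / [3, 5] / [4]
  Insert 2 (step 6): P = [1, 2] / [3, 4] / [5] / [6];  Q = [1, 2] / [3, 5] / [4] / [6]
Final shape: (2, 2, 1, 1).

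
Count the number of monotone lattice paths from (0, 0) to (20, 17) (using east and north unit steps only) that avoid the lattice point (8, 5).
Number of paths = 12425119938

Total paths from (0, 0) to (20, 17): C(37, 20) = 15905368710. Paths through (8, 5): (paths (0, 0) → (8, 5)) × (paths (8, 5) → (20, 17)) = C(13, 8) · C(24, 12) = 1287 · 2704156 = 3480248772. Avoidance count = 15905368710 − 3480248772 = 12425119938.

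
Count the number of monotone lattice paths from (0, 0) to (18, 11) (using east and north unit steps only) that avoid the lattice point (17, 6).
Number of paths = 33991608

Total paths from (0, 0) to (18, 11): C(29, 18) = 34597290. Paths through (17, 6): (paths (0, 0) → (17, 6)) × (paths (17, 6) → (18, 11)) = C(23, 17) · C(6, 1) = 100947 · 6 = 605682. Avoidance count = 34597290 − 605682 = 33991608.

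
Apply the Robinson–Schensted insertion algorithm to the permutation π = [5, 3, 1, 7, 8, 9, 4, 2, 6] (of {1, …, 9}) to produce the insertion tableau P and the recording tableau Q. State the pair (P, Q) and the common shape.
P = [1, 2, 6, 9] / [3, 4, 8] / [5, 7];  Q = [1, 4, 5, 6] / [2, 7, 9] / [3, 8];  common shape = (4, 3, 2)

Row-insert the values π_1, π_2, … into P one at a time, bumping the leftmost entry strictly greater than the inserted value down to the next row. The recording tableau Q records, in position (i, j), the step at which that cell was added to P.
  Insert 5 (step 1): P = [5];  Q = [1]
  Insert 3 (step 2): P = [3] / [5];  Q = [1] / [2]
  Insert 1 (step 3): P = [1] / [3] / [5];  Q = [1] / [2] / [3]
  Insert 7 (step 4): P = [1, 7] / [3] / [5];  Q = [1, 4] / [2] / [3]
  Insert 8 (step 5): P = [1, 7, 8] / [3] / [5];  Q = [1, 4, 5] / [2] / [3]
  Insert 9 (step 6): P = [1, 7, 8, 9] / [3] / [5];  Q = [1, 4, 5, 6] / [2] / [3]
  Insert 4 (step 7): P = [1, 4, 8, 9] / [3, 7] / [5];  Q = [1, 4, 5, 6] / [2, 7] / [3]
  Insert 2 (step 8): P = [1, 2, 8, 9] / [3, 4] / [5, 7];  Q = [1, 4, 5, 6] / [2, 7] / [3, 8]
  Insert 6 (step 9): P = [1, 2, 6, 9] / [3, 4, 8] / [5, 7];  Q = [1, 4, 5, 6] / [2, 7, 9] / [3, 8]
Final shape: (4, 3, 2).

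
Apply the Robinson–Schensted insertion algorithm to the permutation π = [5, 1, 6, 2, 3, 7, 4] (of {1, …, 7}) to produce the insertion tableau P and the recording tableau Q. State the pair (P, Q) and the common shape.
P = [1, 2, 3, 4] / [5, 6, 7];  Q = [1, 3, 5, 6] / [2, 4, 7];  common shape = (4, 3)

Row-insert the values π_1, π_2, … into P one at a time, bumping the leftmost entry strictly greater than the inserted value down to the next row. The recording tableau Q records, in position (i, j), the step at which that cell was added to P.
  Insert 5 (step 1): P = [5];  Q = [1]
  Insert 1 (step 2): P = [1] / [5];  Q = [1] / [2]
  Insert 6 (step 3): P = [1, 6] / [5];  Q = [1, 3] / [2]
  Insert 2 (step 4): P = [1, 2] / [5, 6];  Q = [1, 3] / [2, 4]
  Insert 3 (step 5): P = [1, 2, 3] / [5, 6];  Q = [1, 3, 5] / [2, 4]
  Insert 7 (step 6): P = [1, 2, 3, 7] / [5, 6];  Q = [1, 3, 5, 6] / [2, 4]
  Insert 4 (step 7): P = [1, 2, 3, 4] / [5, 6, 7];  Q = [1, 3, 5, 6] / [2, 4, 7]
Final shape: (4, 3).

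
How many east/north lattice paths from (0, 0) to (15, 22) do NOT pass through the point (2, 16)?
Number of paths = 9360048564

Total paths from (0, 0) to (15, 22): C(37, 15) = 9364199760. Paths through (2, 16): (paths (0, 0) → (2, 16)) × (paths (2, 16) → (15, 22)) = C(18, 2) · C(19, 13) = 153 · 27132 = 4151196. Avoidance count = 9364199760 − 4151196 = 9360048564.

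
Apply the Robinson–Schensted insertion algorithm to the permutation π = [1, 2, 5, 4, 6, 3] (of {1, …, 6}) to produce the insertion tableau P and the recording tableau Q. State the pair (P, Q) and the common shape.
P = [1, 2, 3, 6] / [4] / [5];  Q = [1, 2, 3, 5] / [4] / [6];  common shape = (4, 1, 1)

Row-insert the values π_1, π_2, … into P one at a time, bumping the leftmost entry strictly greater than the inserted value down to the next row. The recording tableau Q records, in position (i, j), the step at which that cell was added to P.
  Insert 1 (step 1): P = [1];  Q = [1]
  Insert 2 (step 2): P = [1, 2];  Q = [1, 2]
  Insert 5 (step 3): P = [1, 2, 5];  Q = [1, 2, 3]
  Insert 4 (step 4): P = [1, 2, 4] / [5];  Q = [1, 2, 3] / [4]
  Insert 6 (step 5): P = [1, 2, 4, 6] / [5];  Q = [1, 2, 3, 5] / [4]
  Insert 3 (step 6): P = [1, 2, 3, 6] / [4] / [5];  Q = [1, 2, 3, 5] / [4] / [6]
Final shape: (4, 1, 1).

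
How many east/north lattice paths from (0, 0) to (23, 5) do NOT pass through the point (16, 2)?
Number of paths = 79920

Total paths from (0, 0) to (23, 5): C(28, 23) = 98280. Paths through (16, 2): (paths (0, 0) → (16, 2)) × (paths (16, 2) → (23, 5)) = C(18, 16) · C(10, 7) = 153 · 120 = 18360. Avoidance count = 98280 − 18360 = 79920.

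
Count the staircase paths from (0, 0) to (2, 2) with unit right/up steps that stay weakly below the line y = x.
C_2 = 2

These NE paths below the diagonal are counted by the Catalan number C_n = (1/(n + 1)) · C(2n, n). For n = 2: C_2 = (1/3) · C(4, 2) = 6/3 = 2.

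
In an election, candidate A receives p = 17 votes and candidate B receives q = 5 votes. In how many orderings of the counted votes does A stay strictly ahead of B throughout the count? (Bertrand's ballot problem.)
Strict-lead orderings = 14364

Total orderings of the 22 votes with 17 for A: C(22, 17) = 26334. By the Bertrand ballot formula (Cycle Lemma / reflection principle), the number of orderings in which A is strictly ahead of B throughout is (p − q)/(p + q) · C(p + q, p) = (17 − 5)/(17 + 5) · 26334 = 14364.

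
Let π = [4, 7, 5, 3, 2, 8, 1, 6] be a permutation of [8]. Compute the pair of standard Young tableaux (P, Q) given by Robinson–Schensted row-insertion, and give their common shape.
P = [1, 5, 6] / [2, 8] / [3] / [4] / [7];  Q = [1, 2, 6] / [3, 8] / [4] / [5] / [7];  common shape = (3, 2, 1, 1, 1)

Row-insert the values π_1, π_2, … into P one at a time, bumping the leftmost entry strictly greater than the inserted value down to the next row. The recording tableau Q records, in position (i, j), the step at which that cell was added to P.
  Insert 4 (step 1): P = [4];  Q = [1]
  Insert 7 (step 2): P = [4, 7];  Q = [1, 2]
  Insert 5 (step 3): P = [4, 5] / [7];  Q = [1, 2] / [3]
  Insert 3 (step 4): P = [3, 5] / [4] / [7];  Q = [1, 2] / [3] / [4]
  Insert 2 (step 5): P = [2, 5] / [3] / [4] / [7];  Q = [1, 2] / [3] / [4] / [5]
  Insert 8 (step 6): P = [2, 5, 8] / [3] / [4] / [7];  Q = [1, 2, 6] / [3] / [4] / [5]
  Insert 1 (step 7): P = [1, 5, 8] / [2] / [3] / [4] / [7];  Q = [1, 2, 6] / [3] / [4] / [5] / [7]
  Insert 6 (step 8): P = [1, 5, 6] / [2, 8] / [3] / [4] / [7];  Q = [1, 2, 6] / [3, 8] / [4] / [5] / [7]
Final shape: (3, 2, 1, 1, 1).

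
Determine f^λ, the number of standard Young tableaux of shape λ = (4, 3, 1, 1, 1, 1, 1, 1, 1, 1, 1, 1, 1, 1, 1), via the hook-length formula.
# SYT of shape (4, 3, 1, 1, 1, 1, 1, 1, 1, 1, 1, 1, 1, 1, 1) = 56525

Hook-length formula: f^λ = n! / Π hook(c), product over all cells c of the Young diagram. For λ = (4, 3, 1, 1, 1, 1, 1, 1, 1, 1, 1, 1, 1, 1, 1), n = 20 boxes. Hook lengths by row (left-to-right, top-to-bottom): [18, 4, 3, 1]; [16, 2, 1]; [13]; [12]; [11]; [10]; [9]; [8]; [7]; [6]; [5]; [4]; [3]; [2]; [1]. Product of hooks = 43041167769600. So f^λ = 20! / 43041167769600 = 2432902008176640000 / 43041167769600 = 56525.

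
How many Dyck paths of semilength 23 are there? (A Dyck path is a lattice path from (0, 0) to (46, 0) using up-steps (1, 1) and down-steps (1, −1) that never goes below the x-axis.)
C_23 = 343059613650

These Dyck paths are counted by the Catalan number C_n = (1/(n + 1)) · C(2n, n). For n = 23: C_23 = (1/24) · C(46, 23) = 8233430727600/24 = 343059613650.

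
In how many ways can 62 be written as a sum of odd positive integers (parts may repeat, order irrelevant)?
p_odd(62) = 13394

Enumerate partitions using only odd parts via the recurrence o(n, m) = o(n, m−2) + o(n−m, m) over odd m, starting from the largest odd part ≤ n. This gives p_odd(62) = 13394. (Euler's theorem: equals the count of distinct-part partitions.)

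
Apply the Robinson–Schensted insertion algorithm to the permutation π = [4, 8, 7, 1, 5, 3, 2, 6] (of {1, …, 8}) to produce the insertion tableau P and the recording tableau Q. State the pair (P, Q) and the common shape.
P = [1, 2, 6] / [3, 5] / [4] / [7] / [8];  Q = [1, 2, 8] / [3, 5] / [4] / [6] / [7];  common shape = (3, 2, 1, 1, 1)

Row-insert the values π_1, π_2, … into P one at a time, bumping the leftmost entry strictly greater than the inserted value down to the next row. The recording tableau Q records, in position (i, j), the step at which that cell was added to P.
  Insert 4 (step 1): P = [4];  Q = [1]
  Insert 8 (step 2): P = [4, 8];  Q = [1, 2]
  Insert 7 (step 3): P = [4, 7] / [8];  Q = [1, 2] / [3]
  Insert 1 (step 4): P = [1, 7] / [4] / [8];  Q = [1, 2] / [3] / [4]
  Insert 5 (step 5): P = [1, 5] / [4, 7] / [8];  Q = [1, 2] / [3, 5] / [4]
  Insert 3 (step 6): P = [1, 3] / [4, 5] / [7] / [8];  Q = [1, 2] / [3, 5] / [4] / [6]
  Insert 2 (step 7): P = [1, 2] / [3, 5] / [4] / [7] / [8];  Q = [1, 2] / [3, 5] / [4] / [6] / [7]
  Insert 6 (step 8): P = [1, 2, 6] / [3, 5] / [4] / [7] / [8];  Q = [1, 2, 8] / [3, 5] / [4] / [6] / [7]
Final shape: (3, 2, 1, 1, 1).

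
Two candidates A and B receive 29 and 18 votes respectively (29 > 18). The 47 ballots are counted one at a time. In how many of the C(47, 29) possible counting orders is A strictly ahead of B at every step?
Strict-lead orderings = 1069258071970

Total orderings of the 47 votes with 29 for A: C(47, 29) = 4568648125690. By the Bertrand ballot formula (Cycle Lemma / reflection principle), the number of orderings in which A is strictly ahead of B throughout is (p − q)/(p + q) · C(p + q, p) = (29 − 18)/(29 + 18) · 4568648125690 = 1069258071970.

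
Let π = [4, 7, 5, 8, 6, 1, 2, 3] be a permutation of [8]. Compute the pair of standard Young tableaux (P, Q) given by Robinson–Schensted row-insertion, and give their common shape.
P = [1, 2, 3] / [4, 5, 6] / [7, 8];  Q = [1, 2, 4] / [3, 5, 8] / [6, 7];  common shape = (3, 3, 2)

Row-insert the values π_1, π_2, … into P one at a time, bumping the leftmost entry strictly greater than the inserted value down to the next row. The recording tableau Q records, in position (i, j), the step at which that cell was added to P.
  Insert 4 (step 1): P = [4];  Q = [1]
  Insert 7 (step 2): P = [4, 7];  Q = [1, 2]
  Insert 5 (step 3): P = [4, 5] / [7];  Q = [1, 2] / [3]
  Insert 8 (step 4): P = [4, 5, 8] / [7];  Q = [1, 2, 4] / [3]
  Insert 6 (step 5): P = [4, 5, 6] / [7, 8];  Q = [1, 2, 4] / [3, 5]
  Insert 1 (step 6): P = [1, 5, 6] / [4, 8] / [7];  Q = [1, 2, 4] / [3, 5] / [6]
  Insert 2 (step 7): P = [1, 2, 6] / [4, 5] / [7, 8];  Q = [1, 2, 4] / [3, 5] / [6, 7]
  Insert 3 (step 8): P = [1, 2, 3] / [4, 5, 6] / [7, 8];  Q = [1, 2, 4] / [3, 5, 8] / [6, 7]
Final shape: (3, 3, 2).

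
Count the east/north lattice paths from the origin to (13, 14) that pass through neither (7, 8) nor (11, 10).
Number of paths = 10269495

Inclusion–exclusion. Total paths: C(27, 13) = 20058300. Through P₁: C(15, 7)·C(12, 6) = 5945940. Through P₂: C(21, 11)·C(6, 2) = 5290740. Since P₁ is strictly southwest of P₂, a monotone path through both must visit P₁ then P₂; paths through both = C(15, 7)·C(6, 4)·C(6, 2) = 1447875. Avoid both = 20058300 − 5945940 − 5290740 + 1447875 = 10269495.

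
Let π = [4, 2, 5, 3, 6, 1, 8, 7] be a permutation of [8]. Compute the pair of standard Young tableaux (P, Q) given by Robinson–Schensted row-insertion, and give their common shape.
P = [1, 3, 6, 7] / [2, 5, 8] / [4];  Q = [1, 3, 5, 7] / [2, 4, 8] / [6];  common shape = (4, 3, 1)

Row-insert the values π_1, π_2, … into P one at a time, bumping the leftmost entry strictly greater than the inserted value down to the next row. The recording tableau Q records, in position (i, j), the step at which that cell was added to P.
  Insert 4 (step 1): P = [4];  Q = [1]
  Insert 2 (step 2): P = [2] / [4];  Q = [1] / [2]
  Insert 5 (step 3): P = [2, 5] / [4];  Q = [1, 3] / [2]
  Insert 3 (step 4): P = [2, 3] / [4, 5];  Q = [1, 3] / [2, 4]
  Insert 6 (step 5): P = [2, 3, 6] / [4, 5];  Q = [1, 3, 5] / [2, 4]
  Insert 1 (step 6): P = [1, 3, 6] / [2, 5] / [4];  Q = [1, 3, 5] / [2, 4] / [6]
  Insert 8 (step 7): P = [1, 3, 6, 8] / [2, 5] / [4];  Q = [1, 3, 5, 7] / [2, 4] / [6]
  Insert 7 (step 8): P = [1, 3, 6, 7] / [2, 5, 8] / [4];  Q = [1, 3, 5, 7] / [2, 4, 8] / [6]
Final shape: (4, 3, 1).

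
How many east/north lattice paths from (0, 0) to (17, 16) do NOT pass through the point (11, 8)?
Number of paths = 939830364

Total paths from (0, 0) to (17, 16): C(33, 17) = 1166803110. Paths through (11, 8): (paths (0, 0) → (11, 8)) × (paths (11, 8) → (17, 16)) = C(19, 11) · C(14, 6) = 75582 · 3003 = 226972746. Avoidance count = 1166803110 − 226972746 = 939830364.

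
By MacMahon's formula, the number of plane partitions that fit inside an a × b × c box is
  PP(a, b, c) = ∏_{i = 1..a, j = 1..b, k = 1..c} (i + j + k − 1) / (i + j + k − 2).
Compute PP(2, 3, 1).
PP(2, 3, 1) = 10

Evaluate the triple product over i = 1..2, j = 1..3, k = 1..1. The factors are (2/1) · (3/2) · (4/3) · (3/2) · (4/3) · (5/4). The numerators and denominators telescope so the product is an integer; carrying out the multiplication exactly gives PP(2, 3, 1) = 10.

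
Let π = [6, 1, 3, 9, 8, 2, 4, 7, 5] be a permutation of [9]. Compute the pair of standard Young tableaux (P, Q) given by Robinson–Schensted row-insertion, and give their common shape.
P = [1, 2, 4, 5] / [3, 7] / [6, 8] / [9];  Q = [1, 3, 4, 8] / [2, 5] / [6, 7] / [9];  common shape = (4, 2, 2, 1)

Row-insert the values π_1, π_2, … into P one at a time, bumping the leftmost entry strictly greater than the inserted value down to the next row. The recording tableau Q records, in position (i, j), the step at which that cell was added to P.
  Insert 6 (step 1): P = [6];  Q = [1]
  Insert 1 (step 2): P = [1] / [6];  Q = [1] / [2]
  Insert 3 (step 3): P = [1, 3] / [6];  Q = [1, 3] / [2]
  Insert 9 (step 4): P = [1, 3, 9] / [6];  Q = [1, 3, 4] / [2]
  Insert 8 (step 5): P = [1, 3, 8] / [6, 9];  Q = [1, 3, 4] / [2, 5]
  Insert 2 (step 6): P = [1, 2, 8] / [3, 9] / [6];  Q = [1, 3, 4] / [2, 5] / [6]
  Insert 4 (step 7): P = [1, 2, 4] / [3, 8] / [6, 9];  Q = [1, 3, 4] / [2, 5] / [6, 7]
  Insert 7 (step 8): P = [1, 2, 4, 7] / [3, 8] / [6, 9];  Q = [1, 3, 4, 8] / [2, 5] / [6, 7]
  Insert 5 (step 9): P = [1, 2, 4, 5] / [3, 7] / [6, 8] / [9];  Q = [1, 3, 4, 8] / [2, 5] / [6, 7] / [9]
Final shape: (4, 2, 2, 1).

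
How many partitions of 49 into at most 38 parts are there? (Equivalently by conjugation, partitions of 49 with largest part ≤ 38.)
p(49, parts ≤ 38) = 173386

Use the recurrence p(n, m) = p(n, m−1) + p(n−m, m): either the largest part is < m (count p(n, m−1)) or the largest part is exactly m (remove one copy of m, count p(n−m, m)). With p(0, ·) = 1 this gives p(49, parts ≤ 38) = 173386. (By conjugating Young diagrams, this also counts partitions of 49 into at most 38 parts.)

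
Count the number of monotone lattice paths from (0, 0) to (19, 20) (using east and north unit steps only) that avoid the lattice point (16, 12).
Number of paths = 63903674835

Total paths from (0, 0) to (19, 20): C(39, 19) = 68923264410. Paths through (16, 12): (paths (0, 0) → (16, 12)) × (paths (16, 12) → (19, 20)) = C(28, 16) · C(11, 3) = 30421755 · 165 = 5019589575. Avoidance count = 68923264410 − 5019589575 = 63903674835.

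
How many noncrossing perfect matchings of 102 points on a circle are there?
C_51 = 7684785670514316385230816156

These noncrossing handshakes are counted by the Catalan number C_n = (1/(n + 1)) · C(2n, n). For n = 51: C_51 = (1/52) · C(102, 51) = 399608854866744452032002440112/52 = 7684785670514316385230816156.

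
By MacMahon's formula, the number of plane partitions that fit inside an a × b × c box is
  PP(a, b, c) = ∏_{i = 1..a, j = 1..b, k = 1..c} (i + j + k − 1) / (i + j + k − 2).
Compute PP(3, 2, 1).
PP(3, 2, 1) = 10

Evaluate the triple product over i = 1..3, j = 1..2, k = 1..1. The factors are (2/1) · (3/2) · (3/2) · (4/3) · (4/3) · (5/4). The numerators and denominators telescope so the product is an integer; carrying out the multiplication exactly gives PP(3, 2, 1) = 10.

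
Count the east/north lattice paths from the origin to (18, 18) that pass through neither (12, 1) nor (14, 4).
Number of paths = 9064857189

Inclusion–exclusion. Total paths: C(36, 18) = 9075135300. Through P₁: C(13, 12)·C(23, 6) = 1312311. Through P₂: C(18, 14)·C(18, 4) = 9363600. Since P₁ is strictly southwest of P₂, a monotone path through both must visit P₁ then P₂; paths through both = C(13, 12)·C(5, 2)·C(18, 4) = 397800. Avoid both = 9075135300 − 1312311 − 9363600 + 397800 = 9064857189.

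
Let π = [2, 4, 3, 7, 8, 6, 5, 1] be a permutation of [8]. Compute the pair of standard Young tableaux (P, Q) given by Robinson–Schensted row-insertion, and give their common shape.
P = [1, 3, 5, 8] / [2, 6] / [4] / [7];  Q = [1, 2, 4, 5] / [3, 6] / [7] / [8];  common shape = (4, 2, 1, 1)

Row-insert the values π_1, π_2, … into P one at a time, bumping the leftmost entry strictly greater than the inserted value down to the next row. The recording tableau Q records, in position (i, j), the step at which that cell was added to P.
  Insert 2 (step 1): P = [2];  Q = [1]
  Insert 4 (step 2): P = [2, 4];  Q = [1, 2]
  Insert 3 (step 3): P = [2, 3] / [4];  Q = [1, 2] / [3]
  Insert 7 (step 4): P = [2, 3, 7] / [4];  Q = [1, 2, 4] / [3]
  Insert 8 (step 5): P = [2, 3, 7, 8] / [4];  Q = [1, 2, 4, 5] / [3]
  Insert 6 (step 6): P = [2, 3, 6, 8] / [4, 7];  Q = [1, 2, 4, 5] / [3, 6]
  Insert 5 (step 7): P = [2, 3, 5, 8] / [4, 6] / [7];  Q = [1, 2, 4, 5] / [3, 6] / [7]
  Insert 1 (step 8): P = [1, 3, 5, 8] / [2, 6] / [4] / [7];  Q = [1, 2, 4, 5] / [3, 6] / [7] / [8]
Final shape: (4, 2, 1, 1).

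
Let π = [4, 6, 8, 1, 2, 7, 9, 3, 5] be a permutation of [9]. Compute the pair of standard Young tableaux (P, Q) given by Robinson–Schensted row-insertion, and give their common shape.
P = [1, 2, 3, 5] / [4, 6, 7, 9] / [8];  Q = [1, 2, 3, 7] / [4, 5, 6, 9] / [8];  common shape = (4, 4, 1)

Row-insert the values π_1, π_2, … into P one at a time, bumping the leftmost entry strictly greater than the inserted value down to the next row. The recording tableau Q records, in position (i, j), the step at which that cell was added to P.
  Insert 4 (step 1): P = [4];  Q = [1]
  Insert 6 (step 2): P = [4, 6];  Q = [1, 2]
  Insert 8 (step 3): P = [4, 6, 8];  Q = [1, 2, 3]
  Insert 1 (step 4): P = [1, 6, 8] / [4];  Q = [1, 2, 3] / [4]
  Insert 2 (step 5): P = [1, 2, 8] / [4, 6];  Q = [1, 2, 3] / [4, 5]
  Insert 7 (step 6): P = [1, 2, 7] / [4, 6, 8];  Q = [1, 2, 3] / [4, 5, 6]
  Insert 9 (step 7): P = [1, 2, 7, 9] / [4, 6, 8];  Q = [1, 2, 3, 7] / [4, 5, 6]
  Insert 3 (step 8): P = [1, 2, 3, 9] / [4, 6, 7] / [8];  Q = [1, 2, 3, 7] / [4, 5, 6] / [8]
  Insert 5 (step 9): P = [1, 2, 3, 5] / [4, 6, 7, 9] / [8];  Q = [1, 2, 3, 7] / [4, 5, 6, 9] / [8]
Final shape: (4, 4, 1).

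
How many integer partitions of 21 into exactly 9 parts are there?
p(21, 9 parts) = 73

Partitions of n into exactly k parts are in bijection with partitions of n − k into at most k parts (subtract 1 from each part). So p(21, exactly 9) = p(12, parts ≤ 9). Computing via the recurrence p(m, j) = p(m, j−1) + p(m−j, j) gives 73.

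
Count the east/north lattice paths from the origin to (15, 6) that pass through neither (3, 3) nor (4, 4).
Number of paths = 42824

Inclusion–exclusion. Total paths: C(21, 15) = 54264. Through P₁: C(6, 3)·C(15, 12) = 9100. Through P₂: C(8, 4)·C(13, 11) = 5460. Since P₁ is strictly southwest of P₂, a monotone path through both must visit P₁ then P₂; paths through both = C(6, 3)·C(2, 1)·C(13, 11) = 3120. Avoid both = 54264 − 9100 − 5460 + 3120 = 42824.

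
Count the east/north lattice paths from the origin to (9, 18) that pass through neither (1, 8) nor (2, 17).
Number of paths = 4292355

Inclusion–exclusion. Total paths: C(27, 9) = 4686825. Through P₁: C(9, 1)·C(18, 8) = 393822. Through P₂: C(19, 2)·C(8, 7) = 1368. Since P₁ is strictly southwest of P₂, a monotone path through both must visit P₁ then P₂; paths through both = C(9, 1)·C(10, 1)·C(8, 7) = 720. Avoid both = 4686825 − 393822 − 1368 + 720 = 4292355.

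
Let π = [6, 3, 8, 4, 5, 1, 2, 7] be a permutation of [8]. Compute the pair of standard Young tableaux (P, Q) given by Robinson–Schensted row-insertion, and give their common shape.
P = [1, 2, 5, 7] / [3, 4] / [6, 8];  Q = [1, 3, 5, 8] / [2, 4] / [6, 7];  common shape = (4, 2, 2)

Row-insert the values π_1, π_2, … into P one at a time, bumping the leftmost entry strictly greater than the inserted value down to the next row. The recording tableau Q records, in position (i, j), the step at which that cell was added to P.
  Insert 6 (step 1): P = [6];  Q = [1]
  Insert 3 (step 2): P = [3] / [6];  Q = [1] / [2]
  Insert 8 (step 3): P = [3, 8] / [6];  Q = [1, 3] / [2]
  Insert 4 (step 4): P = [3, 4] / [6, 8];  Q = [1, 3] / [2, 4]
  Insert 5 (step 5): P = [3, 4, 5] / [6, 8];  Q = [1, 3, 5] / [2, 4]
  Insert 1 (step 6): P = [1, 4, 5] / [3, 8] / [6];  Q = [1, 3, 5] / [2, 4] / [6]
  Insert 2 (step 7): P = [1, 2, 5] / [3, 4] / [6, 8];  Q = [1, 3, 5] / [2, 4] / [6, 7]
  Insert 7 (step 8): P = [1, 2, 5, 7] / [3, 4] / [6, 8];  Q = [1, 3, 5, 8] / [2, 4] / [6, 7]
Final shape: (4, 2, 2).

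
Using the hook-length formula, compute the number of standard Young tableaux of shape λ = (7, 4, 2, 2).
# SYT of shape (7, 4, 2, 2) = 112112

Hook-length formula: f^λ = n! / Π hook(c), product over all cells c of the Young diagram. For λ = (7, 4, 2, 2), n = 15 boxes. Hook lengths by row (left-to-right, top-to-bottom): [10, 9, 6, 5, 3, 2, 1]; [6, 5, 2, 1]; [3, 2]; [2, 1]. Product of hooks = 11664000. So f^λ = 15! / 11664000 = 1307674368000 / 11664000 = 112112.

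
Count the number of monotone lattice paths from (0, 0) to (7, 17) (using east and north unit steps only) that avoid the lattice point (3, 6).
Number of paths = 231444

Total paths from (0, 0) to (7, 17): C(24, 7) = 346104. Paths through (3, 6): (paths (0, 0) → (3, 6)) × (paths (3, 6) → (7, 17)) = C(9, 3) · C(15, 4) = 84 · 1365 = 114660. Avoidance count = 346104 − 114660 = 231444.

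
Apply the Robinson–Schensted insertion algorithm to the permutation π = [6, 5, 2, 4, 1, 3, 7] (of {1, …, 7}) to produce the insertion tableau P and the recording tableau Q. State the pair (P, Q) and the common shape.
P = [1, 3, 7] / [2, 4] / [5] / [6];  Q = [1, 4, 7] / [2, 6] / [3] / [5];  common shape = (3, 2, 1, 1)

Row-insert the values π_1, π_2, … into P one at a time, bumping the leftmost entry strictly greater than the inserted value down to the next row. The recording tableau Q records, in position (i, j), the step at which that cell was added to P.
  Insert 6 (step 1): P = [6];  Q = [1]
  Insert 5 (step 2): P = [5] / [6];  Q = [1] / [2]
  Insert 2 (step 3): P = [2] / [5] / [6];  Q = [1] / [2] / [3]
  Insert 4 (step 4): P = [2, 4] / [5] / [6];  Q = [1, 4] / [2] / [3]
  Insert 1 (step 5): P = [1, 4] / [2] / [5] / [6];  Q = [1, 4] / [2] / [3] / [5]
  Insert 3 (step 6): P = [1, 3] / [2, 4] / [5] / [6];  Q = [1, 4] / [2, 6] / [3] / [5]
  Insert 7 (step 7): P = [1, 3, 7] / [2, 4] / [5] / [6];  Q = [1, 4, 7] / [2, 6] / [3] / [5]
Final shape: (3, 2, 1, 1).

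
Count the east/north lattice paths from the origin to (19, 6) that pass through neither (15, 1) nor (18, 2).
Number of paths = 174454

Inclusion–exclusion. Total paths: C(25, 19) = 177100. Through P₁: C(16, 15)·C(9, 4) = 2016. Through P₂: C(20, 18)·C(5, 1) = 950. Since P₁ is strictly southwest of P₂, a monotone path through both must visit P₁ then P₂; paths through both = C(16, 15)·C(4, 3)·C(5, 1) = 320. Avoid both = 177100 − 2016 − 950 + 320 = 174454.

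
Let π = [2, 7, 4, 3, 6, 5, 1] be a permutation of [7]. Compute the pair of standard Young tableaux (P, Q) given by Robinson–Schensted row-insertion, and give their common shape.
P = [1, 3, 5] / [2, 6] / [4] / [7];  Q = [1, 2, 5] / [3, 6] / [4] / [7];  common shape = (3, 2, 1, 1)

Row-insert the values π_1, π_2, … into P one at a time, bumping the leftmost entry strictly greater than the inserted value down to the next row. The recording tableau Q records, in position (i, j), the step at which that cell was added to P.
  Insert 2 (step 1): P = [2];  Q = [1]
  Insert 7 (step 2): P = [2, 7];  Q = [1, 2]
  Insert 4 (step 3): P = [2, 4] / [7];  Q = [1, 2] / [3]
  Insert 3 (step 4): P = [2, 3] / [4] / [7];  Q = [1, 2] / [3] / [4]
  Insert 6 (step 5): P = [2, 3, 6] / [4] / [7];  Q = [1, 2, 5] / [3] / [4]
  Insert 5 (step 6): P = [2, 3, 5] / [4, 6] / [7];  Q = [1, 2, 5] / [3, 6] / [4]
  Insert 1 (step 7): P = [1, 3, 5] / [2, 6] / [4] / [7];  Q = [1, 2, 5] / [3, 6] / [4] / [7]
Final shape: (3, 2, 1, 1).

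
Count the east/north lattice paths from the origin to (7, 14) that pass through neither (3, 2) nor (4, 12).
Number of paths = 80980

Inclusion–exclusion. Total paths: C(21, 7) = 116280. Through P₁: C(5, 3)·C(16, 4) = 18200. Through P₂: C(16, 4)·C(5, 3) = 18200. Since P₁ is strictly southwest of P₂, a monotone path through both must visit P₁ then P₂; paths through both = C(5, 3)·C(11, 1)·C(5, 3) = 1100. Avoid both = 116280 − 18200 − 18200 + 1100 = 80980.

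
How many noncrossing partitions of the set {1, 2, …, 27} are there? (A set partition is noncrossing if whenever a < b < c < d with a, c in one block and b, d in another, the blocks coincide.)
C_27 = 69533550916004

These noncrossing partitions are counted by the Catalan number C_n = (1/(n + 1)) · C(2n, n). For n = 27: C_27 = (1/28) · C(54, 27) = 1946939425648112/28 = 69533550916004.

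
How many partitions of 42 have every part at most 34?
p(42, parts ≤ 34) = 53129

Use the recurrence p(n, m) = p(n, m−1) + p(n−m, m): either the largest part is < m (count p(n, m−1)) or the largest part is exactly m (remove one copy of m, count p(n−m, m)). With p(0, ·) = 1 this gives p(42, parts ≤ 34) = 53129. (By conjugating Young diagrams, this also counts partitions of 42 into at most 34 parts.)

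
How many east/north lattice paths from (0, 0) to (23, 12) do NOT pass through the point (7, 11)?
Number of paths = 833910792

Total paths from (0, 0) to (23, 12): C(35, 23) = 834451800. Paths through (7, 11): (paths (0, 0) → (7, 11)) × (paths (7, 11) → (23, 12)) = C(18, 7) · C(17, 16) = 31824 · 17 = 541008. Avoidance count = 834451800 − 541008 = 833910792.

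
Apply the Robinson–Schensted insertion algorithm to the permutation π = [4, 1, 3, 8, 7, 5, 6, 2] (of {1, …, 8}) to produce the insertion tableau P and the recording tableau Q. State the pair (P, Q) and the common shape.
P = [1, 2, 5, 6] / [3, 7] / [4] / [8];  Q = [1, 3, 4, 7] / [2, 5] / [6] / [8];  common shape = (4, 2, 1, 1)

Row-insert the values π_1, π_2, … into P one at a time, bumping the leftmost entry strictly greater than the inserted value down to the next row. The recording tableau Q records, in position (i, j), the step at which that cell was added to P.
  Insert 4 (step 1): P = [4];  Q = [1]
  Insert 1 (step 2): P = [1] / [4];  Q = [1] / [2]
  Insert 3 (step 3): P = [1, 3] / [4];  Q = [1, 3] / [2]
  Insert 8 (step 4): P = [1, 3, 8] / [4];  Q = [1, 3, 4] / [2]
  Insert 7 (step 5): P = [1, 3, 7] / [4, 8];  Q = [1, 3, 4] / [2, 5]
  Insert 5 (step 6): P = [1, 3, 5] / [4, 7] / [8];  Q = [1, 3, 4] / [2, 5] / [6]
  Insert 6 (step 7): P = [1, 3, 5, 6] / [4, 7] / [8];  Q = [1, 3, 4, 7] / [2, 5] / [6]
  Insert 2 (step 8): P = [1, 2, 5, 6] / [3, 7] / [4] / [8];  Q = [1, 3, 4, 7] / [2, 5] / [6] / [8]
Final shape: (4, 2, 1, 1).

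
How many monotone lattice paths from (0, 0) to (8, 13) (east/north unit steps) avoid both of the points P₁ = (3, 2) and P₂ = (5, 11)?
Number of paths = 121630

Inclusion–exclusion. Total paths: C(21, 8) = 203490. Through P₁: C(5, 3)·C(16, 5) = 43680. Through P₂: C(16, 5)·C(5, 3) = 43680. Since P₁ is strictly southwest of P₂, a monotone path through both must visit P₁ then P₂; paths through both = C(5, 3)·C(11, 2)·C(5, 3) = 5500. Avoid both = 203490 − 43680 − 43680 + 5500 = 121630.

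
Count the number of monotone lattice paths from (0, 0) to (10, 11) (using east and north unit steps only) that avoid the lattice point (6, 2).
Number of paths = 332696

Total paths from (0, 0) to (10, 11): C(21, 10) = 352716. Paths through (6, 2): (paths (0, 0) → (6, 2)) × (paths (6, 2) → (10, 11)) = C(8, 6) · C(13, 4) = 28 · 715 = 20020. Avoidance count = 352716 − 20020 = 332696.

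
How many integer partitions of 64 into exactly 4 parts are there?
p(64, 4 parts) = 1906

Partitions of n into exactly k parts are in bijection with partitions of n − k into at most k parts (subtract 1 from each part). So p(64, exactly 4) = p(60, parts ≤ 4). Computing via the recurrence p(m, j) = p(m, j−1) + p(m−j, j) gives 1906.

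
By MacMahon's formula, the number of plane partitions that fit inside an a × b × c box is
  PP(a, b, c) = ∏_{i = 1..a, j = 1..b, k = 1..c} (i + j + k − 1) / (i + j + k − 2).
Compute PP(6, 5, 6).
PP(6, 5, 6) = 55197331332

Evaluate the triple product over i = 1..6, j = 1..5, k = 1..6. The factors are (2/1) · (3/2) · (4/3) · (5/4) · (6/5) · (7/6) · (3/2) · (4/3) · … (180 factors total). The numerators and denominators telescope so the product is an integer; carrying out the multiplication exactly gives PP(6, 5, 6) = 55197331332.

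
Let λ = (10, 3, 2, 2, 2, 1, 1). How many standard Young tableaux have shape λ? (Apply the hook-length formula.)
# SYT of shape (10, 3, 2, 2, 2, 1, 1) = 94012380

Hook-length formula: f^λ = n! / Π hook(c), product over all cells c of the Young diagram. For λ = (10, 3, 2, 2, 2, 1, 1), n = 21 boxes. Hook lengths by row (left-to-right, top-to-bottom): [16, 13, 9, 7, 6, 5, 4, 3, 2, 1]; [8, 5, 1]; [6, 3]; [5, 2]; [4, 1]; [2]; [1]. Product of hooks = 543449088000. So f^λ = 21! / 543449088000 = 51090942171709440000 / 543449088000 = 94012380.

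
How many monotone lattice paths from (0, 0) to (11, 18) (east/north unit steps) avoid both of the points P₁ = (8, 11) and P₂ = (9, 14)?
Number of paths = 17804520

Inclusion–exclusion. Total paths: C(29, 11) = 34597290. Through P₁: C(19, 8)·C(10, 3) = 9069840. Through P₂: C(23, 9)·C(6, 2) = 12257850. Since P₁ is strictly southwest of P₂, a monotone path through both must visit P₁ then P₂; paths through both = C(19, 8)·C(4, 1)·C(6, 2) = 4534920. Avoid both = 34597290 − 9069840 − 12257850 + 4534920 = 17804520.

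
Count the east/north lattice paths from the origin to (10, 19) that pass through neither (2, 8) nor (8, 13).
Number of paths = 11513220

Inclusion–exclusion. Total paths: C(29, 10) = 20030010. Through P₁: C(10, 2)·C(19, 8) = 3401190. Through P₂: C(21, 8)·C(8, 2) = 5697720. Since P₁ is strictly southwest of P₂, a monotone path through both must visit P₁ then P₂; paths through both = C(10, 2)·C(11, 6)·C(8, 2) = 582120. Avoid both = 20030010 − 3401190 − 5697720 + 582120 = 11513220.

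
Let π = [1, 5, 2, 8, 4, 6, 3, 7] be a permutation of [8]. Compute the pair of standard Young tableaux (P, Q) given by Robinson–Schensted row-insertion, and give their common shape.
P = [1, 2, 3, 6, 7] / [4, 8] / [5];  Q = [1, 2, 4, 6, 8] / [3, 5] / [7];  common shape = (5, 2, 1)

Row-insert the values π_1, π_2, … into P one at a time, bumping the leftmost entry strictly greater than the inserted value down to the next row. The recording tableau Q records, in position (i, j), the step at which that cell was added to P.
  Insert 1 (step 1): P = [1];  Q = [1]
  Insert 5 (step 2): P = [1, 5];  Q = [1, 2]
  Insert 2 (step 3): P = [1, 2] / [5];  Q = [1, 2] / [3]
  Insert 8 (step 4): P = [1, 2, 8] / [5];  Q = [1, 2, 4] / [3]
  Insert 4 (step 5): P = [1, 2, 4] / [5, 8];  Q = [1, 2, 4] / [3, 5]
  Insert 6 (step 6): P = [1, 2, 4, 6] / [5, 8];  Q = [1, 2, 4, 6] / [3, 5]
  Insert 3 (step 7): P = [1, 2, 3, 6] / [4, 8] / [5];  Q = [1, 2, 4, 6] / [3, 5] / [7]
  Insert 7 (step 8): P = [1, 2, 3, 6, 7] / [4, 8] / [5];  Q = [1, 2, 4, 6, 8] / [3, 5] / [7]
Final shape: (5, 2, 1).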